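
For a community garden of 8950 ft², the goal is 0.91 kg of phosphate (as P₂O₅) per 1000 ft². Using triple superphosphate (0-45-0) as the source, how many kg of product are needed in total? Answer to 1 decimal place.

18.1 kg

Product per 1000 ft² = 0.91 / 45% = 2.02222 kg.
Total product = 2.02222 × 8950 / 1000 = 18.0989 kg.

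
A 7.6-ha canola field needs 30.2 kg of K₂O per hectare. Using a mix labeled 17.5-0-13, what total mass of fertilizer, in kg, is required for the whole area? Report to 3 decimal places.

1765.538 kg

Product per hectare = 30.2 / 13% = 232.308 kg.
Total product = 232.308 × 7.6 = 1765.53846 kg.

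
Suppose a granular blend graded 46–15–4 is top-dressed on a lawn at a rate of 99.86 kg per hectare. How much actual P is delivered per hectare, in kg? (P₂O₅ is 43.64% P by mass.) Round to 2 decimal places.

6.54 kg P per hectare

P₂O₅ per hectare = 99.86 × 15% = 14.979 kg.
Elemental P = 14.979 × 0.4364 = 6.53684 kg per hectare.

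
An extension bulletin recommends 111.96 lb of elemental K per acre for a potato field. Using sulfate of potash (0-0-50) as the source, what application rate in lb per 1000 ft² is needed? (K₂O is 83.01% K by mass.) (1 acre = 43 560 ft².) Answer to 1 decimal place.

6.2 lb of product per thousand sq ft

As K₂O: 111.96 / 0.8301 = 134.875 lb per acre.
Product per acre = 134.875 / 50% = 269.751 lb.
Convert to per 1000 ft²: 269.751 × 0.0229568 = 6.19262 lb.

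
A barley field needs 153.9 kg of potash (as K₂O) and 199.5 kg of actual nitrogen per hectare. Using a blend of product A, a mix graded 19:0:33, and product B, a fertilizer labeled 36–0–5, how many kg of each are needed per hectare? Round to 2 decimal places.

415.64 kg product A, 334.80 kg product B

With a, b = kg per hectare of product A and product B:
K₂O: 0.33·a + 0.05·b = 153.9
N: 0.19·a + 0.36·b = 199.5
Eliminate b: (row1) − 0.05/0.36·(row2) → 0.303611·a = 126.192, so a = 415.636.
Then b = (199.5 − 0.19·415.636) / 0.36 = 334.803.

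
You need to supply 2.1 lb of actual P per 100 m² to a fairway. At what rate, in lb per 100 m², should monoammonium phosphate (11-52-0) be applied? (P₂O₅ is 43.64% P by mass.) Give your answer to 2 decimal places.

9.25 lb of product per hundred sq m

As P₂O₅: 2.1 / 0.4364 = 4.8121 lb per 100 m².
Product per 100 m² = 4.8121 / 52% = 9.25404 lb.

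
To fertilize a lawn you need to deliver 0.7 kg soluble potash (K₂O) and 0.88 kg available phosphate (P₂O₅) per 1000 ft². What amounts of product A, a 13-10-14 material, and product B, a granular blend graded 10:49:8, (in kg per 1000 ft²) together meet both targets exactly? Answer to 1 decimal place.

4.5 kg product A, 0.9 kg product B

Per-1000 ft² balance (a = product A, b = product B):
K₂O: 0.14·a + 0.08·b = 0.7
P₂O₅: 0.1·a + 0.49·b = 0.88
Eliminate a: (row1) − 0.14/0.1·(row2) → -0.606·b = -0.532, so b = 0.877888.
Back-substitute: a = (0.7 − 0.08·0.877888) / 0.14 = 4.49835.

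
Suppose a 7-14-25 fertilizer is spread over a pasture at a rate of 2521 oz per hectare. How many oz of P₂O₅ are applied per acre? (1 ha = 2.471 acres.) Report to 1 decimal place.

P₂O₅ per hectare = 2521 × 14% = 352.94 oz.
Convert to per acre: 352.94 × 0.404694 = 142.833 oz.

142.8 oz P₂O₅ per acre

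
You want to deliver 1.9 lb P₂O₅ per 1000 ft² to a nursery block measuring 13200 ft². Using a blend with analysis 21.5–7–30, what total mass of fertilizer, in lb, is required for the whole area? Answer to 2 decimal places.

358.29 lb

Product per 1000 ft² = 1.9 / 7% = 27.1429 lb.
Total product = 27.1429 × 13200 / 1000 = 358.286 lb.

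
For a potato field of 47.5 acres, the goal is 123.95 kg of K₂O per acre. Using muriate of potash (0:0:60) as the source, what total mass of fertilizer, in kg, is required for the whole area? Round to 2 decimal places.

9812.71 kg

Product per acre = 123.95 / 60% = 206.583 kg.
Total product = 206.583 × 47.5 = 9812.708 kg.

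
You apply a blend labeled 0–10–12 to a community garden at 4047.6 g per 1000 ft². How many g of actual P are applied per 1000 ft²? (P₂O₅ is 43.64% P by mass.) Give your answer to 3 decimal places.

176.637 g P per thousand sq ft

P₂O₅ per 1000 ft² = 4047.6 × 10% = 404.76 g.
Elemental P = 404.76 × 0.4364 = 176.6373 g per 1000 ft².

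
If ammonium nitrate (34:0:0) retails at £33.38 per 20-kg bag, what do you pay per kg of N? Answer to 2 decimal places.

£4.91 per kg N

N in bag = 20 × 34% = 6.8 kg.
Cost per kg N = £33.38 / 6.8 = £4.9088.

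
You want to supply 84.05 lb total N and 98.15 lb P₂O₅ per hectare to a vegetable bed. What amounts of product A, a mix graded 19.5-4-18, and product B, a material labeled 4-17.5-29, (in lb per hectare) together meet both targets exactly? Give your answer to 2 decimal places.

Per-hectare balance (a = product A, b = product B):
N: 0.195·a + 0.04·b = 84.05
P₂O₅: 0.04·a + 0.175·b = 98.15
Eliminate b: (row1) − 0.04/0.175·(row2) → 0.185857·a = 61.6157, so a = 331.522.
Then b = (98.15 − 0.04·331.522) / 0.175 = 485.081.

331.52 lb product A, 485.08 lb product B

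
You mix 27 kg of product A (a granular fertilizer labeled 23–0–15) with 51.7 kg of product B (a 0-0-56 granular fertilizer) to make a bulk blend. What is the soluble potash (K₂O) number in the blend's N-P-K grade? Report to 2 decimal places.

Total mass = 27 + 51.7 = 78.7 kg.
K₂O mass = 15%×27 + 56%×51.7 = 33.002 kg.
% K₂O = 33.002 / 78.7 = 41.9339%.

41.93% K₂O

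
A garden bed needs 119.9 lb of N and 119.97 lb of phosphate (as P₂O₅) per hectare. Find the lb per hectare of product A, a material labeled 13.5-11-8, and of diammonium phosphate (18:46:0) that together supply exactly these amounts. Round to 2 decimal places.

With a, b = lb per hectare of product A and diammonium phosphate:
N: 0.135·a + 0.18·b = 119.9
P₂O₅: 0.11·a + 0.46·b = 119.97
From row1: a = (119.9 − 0.18·b) / 0.135.
Into row2: 0.11·(119.9 − 0.18·b)/0.135 + 0.46·b = 119.97 → b = 71.0863, a = 793.366.

793.37 lb product A, 71.09 lb diammonium phosphate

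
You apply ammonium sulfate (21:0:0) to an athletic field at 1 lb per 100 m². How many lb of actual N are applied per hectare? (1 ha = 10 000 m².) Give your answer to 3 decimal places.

21.000 lb N per hectare

nitrogen per 100 m² = 1 × 21% = 0.21 lb.
Convert to per hectare: 0.21 × 100 = 21 lb.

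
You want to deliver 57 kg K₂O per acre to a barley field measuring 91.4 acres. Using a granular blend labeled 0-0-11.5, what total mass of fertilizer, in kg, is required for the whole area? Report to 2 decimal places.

Product per acre = 57 / 11.5% = 495.652 kg.
Total product = 495.652 × 91.4 = 45302.609 kg.

45302.61 kg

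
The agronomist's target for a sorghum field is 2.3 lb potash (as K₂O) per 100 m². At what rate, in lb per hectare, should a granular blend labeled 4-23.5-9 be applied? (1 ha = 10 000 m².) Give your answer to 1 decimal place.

Product per 100 m² = 2.3 / 9% = 25.5556 lb.
Convert to per hectare: 25.5556 × 100 = 2555.56 lb.

2555.6 lb of product per hectare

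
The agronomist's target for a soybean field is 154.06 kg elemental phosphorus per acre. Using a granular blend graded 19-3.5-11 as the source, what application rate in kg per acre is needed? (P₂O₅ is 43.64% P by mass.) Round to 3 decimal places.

10086.421 kg of product per acre

As P₂O₅: 154.06 / 0.4364 = 353.025 kg per acre.
Product per acre = 353.025 / 3.5% = 10086.4214 kg.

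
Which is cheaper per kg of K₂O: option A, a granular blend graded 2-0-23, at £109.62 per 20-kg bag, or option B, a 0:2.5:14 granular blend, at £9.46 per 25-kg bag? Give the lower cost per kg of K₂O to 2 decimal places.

option A: K₂O per bag = 20 × 23% = 4.6 kg; cost = 109.62 / 4.6 = £23.8304/kg K₂O.
option B: K₂O per bag = 25 × 14% = 3.5 kg; cost = 9.46 / 3.5 = £2.7029/kg K₂O.
option B is cheaper.

£2.70 per kg K₂O (option B)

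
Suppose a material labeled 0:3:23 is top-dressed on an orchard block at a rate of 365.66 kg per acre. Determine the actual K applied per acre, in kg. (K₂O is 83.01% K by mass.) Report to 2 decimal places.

69.81 kg K per acre

K₂O per acre = 365.66 × 23% = 84.1018 kg.
Elemental K = 84.1018 × 0.8301 = 69.8129 kg per acre.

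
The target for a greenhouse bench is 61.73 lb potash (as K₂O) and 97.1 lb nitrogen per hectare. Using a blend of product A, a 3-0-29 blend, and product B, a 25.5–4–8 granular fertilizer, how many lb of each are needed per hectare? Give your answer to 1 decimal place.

111.4 lb product A, 367.7 lb product B

With a, b = lb per hectare of product A and product B:
K₂O: 0.29·a + 0.08·b = 61.73
N: 0.03·a + 0.255·b = 97.1
Eliminate b: (row1) − 0.08/0.255·(row2) → 0.280588·a = 31.2673, so a = 111.435.
Then b = (97.1 − 0.03·111.435) / 0.255 = 367.674.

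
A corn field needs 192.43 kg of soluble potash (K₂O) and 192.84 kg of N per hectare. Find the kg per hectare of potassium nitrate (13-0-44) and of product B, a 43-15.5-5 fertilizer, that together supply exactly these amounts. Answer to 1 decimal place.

With a, b = kg per hectare of potassium nitrate and product B:
K₂O: 0.44·a + 0.05·b = 192.43
N: 0.13·a + 0.43·b = 192.84
Solving simultaneously: a = 400.125, b = 327.497.

400.1 kg potassium nitrate, 327.5 kg product B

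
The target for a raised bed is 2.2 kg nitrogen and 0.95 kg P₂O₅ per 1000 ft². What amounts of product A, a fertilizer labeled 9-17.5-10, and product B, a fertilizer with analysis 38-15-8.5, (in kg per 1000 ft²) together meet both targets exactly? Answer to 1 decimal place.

0.6 kg product A, 5.7 kg product B

Per-1000 ft² balance (a = product A, b = product B):
N: 0.09·a + 0.38·b = 2.2
P₂O₅: 0.175·a + 0.15·b = 0.95
From row1: a = (2.2 − 0.38·b) / 0.09.
Into row2: 0.175·(2.2 − 0.38·b)/0.09 + 0.15·b = 0.95 → b = 5.65094, a = 0.584906.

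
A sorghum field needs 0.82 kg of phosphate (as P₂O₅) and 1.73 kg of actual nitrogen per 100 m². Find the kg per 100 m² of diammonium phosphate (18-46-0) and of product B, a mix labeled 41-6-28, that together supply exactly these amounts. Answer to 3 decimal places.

Per-100 m² balance (a = diammonium phosphate, b = product B):
P₂O₅: 0.46·a + 0.06·b = 0.82
N: 0.18·a + 0.41·b = 1.73
From row1: a = (0.82 − 0.06·b) / 0.46.
Into row2: 0.18·(0.82 − 0.06·b)/0.46 + 0.41·b = 1.73 → b = 3.64567, a = 1.30709.

1.307 kg diammonium phosphate, 3.646 kg product B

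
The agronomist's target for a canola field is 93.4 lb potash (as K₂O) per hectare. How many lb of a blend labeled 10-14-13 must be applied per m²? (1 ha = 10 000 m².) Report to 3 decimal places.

0.072 lb of product per sq m

Product per hectare = 93.4 / 13% = 718.462 lb.
Convert to per m²: 718.462 × 0.0001 = 0.0718462 lb.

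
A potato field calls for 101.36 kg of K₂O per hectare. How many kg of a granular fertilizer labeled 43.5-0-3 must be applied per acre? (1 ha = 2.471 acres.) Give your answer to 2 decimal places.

1367.33 kg of product per acre

Product per hectare = 101.36 / 3% = 3378.67 kg.
Convert to per acre: 3378.67 × 0.404694 = 1367.328 kg.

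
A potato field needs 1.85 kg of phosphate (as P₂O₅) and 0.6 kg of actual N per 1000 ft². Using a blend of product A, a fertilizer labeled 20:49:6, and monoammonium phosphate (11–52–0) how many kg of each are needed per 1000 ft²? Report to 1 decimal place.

2.2 kg product A, 1.5 kg monoammonium phosphate

Per-1000 ft² balance (a = product A, b = monoammonium phosphate):
P₂O₅: 0.49·a + 0.52·b = 1.85
N: 0.2·a + 0.11·b = 0.6
Eliminate a: (row1) − 0.49/0.2·(row2) → 0.2505·b = 0.38, so b = 1.51697.
Back-substitute: a = (1.85 − 0.52·1.51697) / 0.49 = 2.16567.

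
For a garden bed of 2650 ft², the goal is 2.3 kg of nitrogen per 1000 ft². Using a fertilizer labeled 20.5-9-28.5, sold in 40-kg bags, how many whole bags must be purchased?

1 bags

Product per 1000 ft² = 2.3 / 20.5% = 11.2195 kg.
Total product = 11.2195 × 2650 / 1000 = 29.7317 kg.
Bags = ⌈29.7317 / 40⌉ = 1.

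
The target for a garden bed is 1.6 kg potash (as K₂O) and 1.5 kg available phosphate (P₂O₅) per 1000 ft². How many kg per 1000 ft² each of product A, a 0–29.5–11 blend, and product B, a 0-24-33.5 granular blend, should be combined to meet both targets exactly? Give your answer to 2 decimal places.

1.64 kg product A, 4.24 kg product B

Let a = kg of product A, b = kg of product B (per 1000 ft²).
K₂O: 0.11·a + 0.335·b = 1.6
P₂O₅: 0.295·a + 0.24·b = 1.5
Solving simultaneously: a = 1.63618, b = 4.23887.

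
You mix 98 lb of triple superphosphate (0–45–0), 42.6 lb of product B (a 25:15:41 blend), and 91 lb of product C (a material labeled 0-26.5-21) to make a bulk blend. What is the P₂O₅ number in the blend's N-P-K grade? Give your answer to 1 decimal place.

Total mass = 98 + 42.6 + 91 = 231.6 lb.
P₂O₅ mass = 45%×98 + 15%×42.6 + 26.5%×91 = 74.605 lb.
% P₂O₅ = 74.605 / 231.6 = 32.2129%.

32.2% P₂O₅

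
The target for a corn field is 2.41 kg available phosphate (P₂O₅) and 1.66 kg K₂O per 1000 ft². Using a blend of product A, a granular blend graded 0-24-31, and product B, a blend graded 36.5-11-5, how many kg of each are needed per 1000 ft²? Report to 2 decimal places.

Per-1000 ft² balance (a = product A, b = product B):
P₂O₅: 0.24·a + 0.11·b = 2.41
K₂O: 0.31·a + 0.05·b = 1.66
Eliminate a: (row1) − 0.24/0.31·(row2) → 0.0712903·b = 1.12484, so b = 15.7783.
Back-substitute: a = (2.41 − 0.11·15.7783) / 0.24 = 2.80995.

2.81 kg product A, 15.78 kg product B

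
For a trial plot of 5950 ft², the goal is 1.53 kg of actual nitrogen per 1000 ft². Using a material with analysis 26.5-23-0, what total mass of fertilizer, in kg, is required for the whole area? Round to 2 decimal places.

34.35 kg

Product per 1000 ft² = 1.53 / 26.5% = 5.77358 kg.
Total product = 5.77358 × 5950 / 1000 = 34.3528 kg.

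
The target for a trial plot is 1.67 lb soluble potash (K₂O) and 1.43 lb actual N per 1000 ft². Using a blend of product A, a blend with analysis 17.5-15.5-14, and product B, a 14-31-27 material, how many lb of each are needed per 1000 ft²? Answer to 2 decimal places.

5.51 lb product A, 3.33 lb product B

Let a = lb of product A, b = lb of product B (per 1000 ft²).
K₂O: 0.14·a + 0.27·b = 1.67
N: 0.175·a + 0.14·b = 1.43
Solving simultaneously: a = 5.50814, b = 3.32911.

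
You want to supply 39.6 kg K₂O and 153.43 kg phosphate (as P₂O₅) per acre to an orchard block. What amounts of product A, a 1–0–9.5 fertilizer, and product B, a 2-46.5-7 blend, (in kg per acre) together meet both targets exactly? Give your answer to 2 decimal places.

173.72 kg product A, 329.96 kg product B

With a, b = kg per acre of product A and product B:
K₂O: 0.095·a + 0.07·b = 39.6
P₂O₅: 0·a + 0.465·b = 153.43
Solving simultaneously: a = 173.716, b = 329.957.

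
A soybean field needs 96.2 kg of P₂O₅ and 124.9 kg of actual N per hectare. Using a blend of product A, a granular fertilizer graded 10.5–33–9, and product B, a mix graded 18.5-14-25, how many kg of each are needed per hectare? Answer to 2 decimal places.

Let a = kg of product A, b = kg of product B (per hectare).
P₂O₅: 0.33·a + 0.14·b = 96.2
N: 0.105·a + 0.185·b = 124.9
Solving simultaneously: a = 6.70982, b = 671.327.

6.71 kg product A, 671.33 kg product B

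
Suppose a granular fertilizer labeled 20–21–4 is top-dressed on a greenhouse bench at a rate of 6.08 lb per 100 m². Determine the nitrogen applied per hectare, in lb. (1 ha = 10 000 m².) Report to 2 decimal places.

nitrogen per 100 m² = 6.08 × 20% = 1.216 lb.
Convert to per hectare: 1.216 × 100 = 121.6 lb.

121.60 lb N per hectare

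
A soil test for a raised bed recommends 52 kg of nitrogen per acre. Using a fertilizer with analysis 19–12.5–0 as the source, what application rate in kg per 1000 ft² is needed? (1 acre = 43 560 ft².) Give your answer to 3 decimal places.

Product per acre = 52 / 19% = 273.684 kg.
Convert to per 1000 ft²: 273.684 × 0.0229568 = 6.28292 kg.

6.283 kg of product per thousand sq ft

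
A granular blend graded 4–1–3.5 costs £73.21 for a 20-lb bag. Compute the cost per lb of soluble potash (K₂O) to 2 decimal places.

K₂O in bag = 20 × 3.5% = 0.7 lb.
Cost per lb K₂O = £73.21 / 0.7 = £104.5857.

£104.59 per lb K₂O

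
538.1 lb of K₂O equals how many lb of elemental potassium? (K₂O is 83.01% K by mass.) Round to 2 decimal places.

446.68 lb K

K = 538.1 × 0.8301 = 446.677 lb.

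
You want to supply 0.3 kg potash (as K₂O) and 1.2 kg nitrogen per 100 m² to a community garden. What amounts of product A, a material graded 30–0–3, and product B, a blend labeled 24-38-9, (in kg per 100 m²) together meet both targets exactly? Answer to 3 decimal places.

1.818 kg product A, 2.727 kg product B

With a, b = kg per 100 m² of product A and product B:
K₂O: 0.03·a + 0.09·b = 0.3
N: 0.3·a + 0.24·b = 1.2
Solving simultaneously: a = 1.81818, b = 2.72727.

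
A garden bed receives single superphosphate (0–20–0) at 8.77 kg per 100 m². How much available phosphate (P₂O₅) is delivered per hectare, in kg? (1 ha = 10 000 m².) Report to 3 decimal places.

175.400 kg P₂O₅ per hectare

P₂O₅ per 100 m² = 8.77 × 20% = 1.754 kg.
Convert to per hectare: 1.754 × 100 = 175.4 kg.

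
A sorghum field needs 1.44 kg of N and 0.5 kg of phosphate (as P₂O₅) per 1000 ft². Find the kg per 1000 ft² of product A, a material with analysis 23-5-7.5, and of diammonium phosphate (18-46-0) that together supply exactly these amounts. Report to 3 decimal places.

With a, b = kg per 1000 ft² of product A and diammonium phosphate:
N: 0.23·a + 0.18·b = 1.44
P₂O₅: 0.05·a + 0.46·b = 0.5
Eliminate a: (row1) − 0.23/0.05·(row2) → -1.936·b = -0.86, so b = 0.444215.
Back-substitute: a = (1.44 − 0.18·0.444215) / 0.23 = 5.91322.

5.913 kg product A, 0.444 kg diammonium phosphate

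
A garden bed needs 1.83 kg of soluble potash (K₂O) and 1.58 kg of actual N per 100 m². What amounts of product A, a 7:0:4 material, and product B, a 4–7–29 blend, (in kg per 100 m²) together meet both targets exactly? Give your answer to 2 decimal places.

20.59 kg product A, 3.47 kg product B

With a, b = kg per 100 m² of product A and product B:
K₂O: 0.04·a + 0.29·b = 1.83
N: 0.07·a + 0.04·b = 1.58
Eliminate b: (row1) − 0.29/0.04·(row2) → -0.4675·a = -9.625, so a = 20.5882.
Then b = (1.58 − 0.07·20.5882) / 0.04 = 3.47059.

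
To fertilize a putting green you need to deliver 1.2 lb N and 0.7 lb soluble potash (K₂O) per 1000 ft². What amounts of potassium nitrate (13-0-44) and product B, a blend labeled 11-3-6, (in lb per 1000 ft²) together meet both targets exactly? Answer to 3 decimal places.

Per-1000 ft² balance (a = potassium nitrate, b = product B):
N: 0.13·a + 0.11·b = 1.2
K₂O: 0.44·a + 0.06·b = 0.7
Eliminate b: (row1) − 0.11/0.06·(row2) → -0.676667·a = -0.0833333, so a = 0.123153.
Then b = (0.7 − 0.44·0.123153) / 0.06 = 10.7635.

0.123 lb potassium nitrate, 10.764 lb product B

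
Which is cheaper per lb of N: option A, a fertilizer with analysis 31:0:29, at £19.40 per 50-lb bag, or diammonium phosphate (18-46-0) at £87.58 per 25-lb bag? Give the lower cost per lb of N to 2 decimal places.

option A: N per bag = 50 × 31% = 15.5 lb; cost = 19.40 / 15.5 = £1.2516/lb N.
diammonium phosphate: N per bag = 25 × 18% = 4.5 lb; cost = 87.58 / 4.5 = £19.4622/lb N.
option A is cheaper.

£1.25 per lb N (option A)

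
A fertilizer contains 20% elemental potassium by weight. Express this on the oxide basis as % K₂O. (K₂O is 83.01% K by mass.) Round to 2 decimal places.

%K₂O = 20 / 0.8301 = 24.0935%.

24.09% K₂O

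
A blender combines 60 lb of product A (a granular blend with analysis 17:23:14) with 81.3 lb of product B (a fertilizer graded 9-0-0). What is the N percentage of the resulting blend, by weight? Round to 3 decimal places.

12.397% N

Total mass = 60 + 81.3 = 141.3 lb.
N mass = 17%×60 + 9%×81.3 = 17.517 lb.
% N = 17.517 / 141.3 = 12.39703%.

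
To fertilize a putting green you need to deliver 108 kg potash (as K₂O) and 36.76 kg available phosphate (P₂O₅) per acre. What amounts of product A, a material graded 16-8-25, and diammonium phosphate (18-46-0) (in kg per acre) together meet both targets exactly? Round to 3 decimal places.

Per-acre balance (a = product A, b = diammonium phosphate):
K₂O: 0.25·a + 0·b = 108
P₂O₅: 0.08·a + 0.46·b = 36.76
Solving simultaneously: a = 432, b = 4.78261.

432.000 kg product A, 4.783 kg diammonium phosphate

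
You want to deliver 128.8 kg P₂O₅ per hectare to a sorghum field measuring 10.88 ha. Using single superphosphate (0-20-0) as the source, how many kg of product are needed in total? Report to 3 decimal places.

Product per hectare = 128.8 / 20% = 644 kg.
Total product = 644 × 10.88 = 7006.72 kg.

7006.720 kg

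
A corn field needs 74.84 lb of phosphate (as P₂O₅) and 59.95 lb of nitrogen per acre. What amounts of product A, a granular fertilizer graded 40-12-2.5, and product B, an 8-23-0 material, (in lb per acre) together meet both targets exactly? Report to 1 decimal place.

With a, b = lb per acre of product A and product B:
P₂O₅: 0.12·a + 0.23·b = 74.84
N: 0.4·a + 0.08·b = 59.95
Eliminate a: (row1) − 0.12/0.4·(row2) → 0.206·b = 56.855, so b = 275.995.
Back-substitute: a = (74.84 − 0.23·275.995) / 0.12 = 94.676.

94.7 lb product A, 276.0 lb product B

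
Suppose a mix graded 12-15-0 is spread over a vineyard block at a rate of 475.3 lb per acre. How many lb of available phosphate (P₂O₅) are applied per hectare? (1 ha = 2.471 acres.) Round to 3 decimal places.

P₂O₅ per acre = 475.3 × 15% = 71.295 lb.
Convert to per hectare: 71.295 × 2.471 = 176.1699 lb.

176.170 lb P₂O₅ per hectare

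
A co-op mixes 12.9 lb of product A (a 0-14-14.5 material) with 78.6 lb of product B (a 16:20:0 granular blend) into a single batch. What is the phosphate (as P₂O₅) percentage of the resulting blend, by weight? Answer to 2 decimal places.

Total mass = 12.9 + 78.6 = 91.5 lb.
P₂O₅ mass = 14%×12.9 + 20%×78.6 = 17.526 lb.
% P₂O₅ = 17.526 / 91.5 = 19.1541%.

19.15% P₂O₅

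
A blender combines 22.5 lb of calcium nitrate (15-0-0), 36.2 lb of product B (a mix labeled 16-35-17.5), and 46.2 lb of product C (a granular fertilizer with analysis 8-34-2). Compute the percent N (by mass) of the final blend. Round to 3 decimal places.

Total mass = 22.5 + 36.2 + 46.2 = 104.9 lb.
N mass = 15%×22.5 + 16%×36.2 + 8%×46.2 = 12.863 lb.
% N = 12.863 / 104.9 = 12.2622%.

12.262% N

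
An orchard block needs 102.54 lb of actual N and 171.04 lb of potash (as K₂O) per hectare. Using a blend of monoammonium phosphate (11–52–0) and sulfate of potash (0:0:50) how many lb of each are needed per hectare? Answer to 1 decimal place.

932.2 lb monoammonium phosphate, 342.1 lb sulfate of potash

Per-hectare balance (a = monoammonium phosphate, b = sulfate of potash):
N: 0.11·a + 0·b = 102.54
K₂O: 0·a + 0.5·b = 171.04
Solving simultaneously: a = 932.182, b = 342.08.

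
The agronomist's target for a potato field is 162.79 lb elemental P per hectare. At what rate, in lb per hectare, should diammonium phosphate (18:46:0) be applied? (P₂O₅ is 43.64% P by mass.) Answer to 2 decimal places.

As P₂O₅: 162.79 / 0.4364 = 373.029 lb per hectare.
Product per hectare = 373.029 / 46% = 810.933 lb.

810.93 lb of product per hectare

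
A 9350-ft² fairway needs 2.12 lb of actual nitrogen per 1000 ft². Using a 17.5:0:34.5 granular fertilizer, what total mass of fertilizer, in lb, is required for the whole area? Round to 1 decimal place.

113.3 lb

Product per 1000 ft² = 2.12 / 17.5% = 12.1143 lb.
Total product = 12.1143 × 9350 / 1000 = 113.269 lb.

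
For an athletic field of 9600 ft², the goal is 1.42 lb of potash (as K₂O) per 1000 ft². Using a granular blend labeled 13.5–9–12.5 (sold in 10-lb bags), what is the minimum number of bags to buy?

11 bags

Product per 1000 ft² = 1.42 / 12.5% = 11.36 lb.
Total product = 11.36 × 9600 / 1000 = 109.056 lb.
Bags = ⌈109.056 / 10⌉ = 11.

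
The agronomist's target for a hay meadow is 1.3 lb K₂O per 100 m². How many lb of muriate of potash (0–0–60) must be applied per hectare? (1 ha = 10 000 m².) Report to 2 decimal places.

Product per 100 m² = 1.3 / 60% = 2.16667 lb.
Convert to per hectare: 2.16667 × 100 = 216.667 lb.

216.67 lb of product per hectare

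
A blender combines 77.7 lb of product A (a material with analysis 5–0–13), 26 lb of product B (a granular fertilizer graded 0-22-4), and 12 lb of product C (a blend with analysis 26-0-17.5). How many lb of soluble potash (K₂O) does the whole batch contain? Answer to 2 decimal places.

K₂O mass = 13%×77.7 + 4%×26 + 17.5%×12 = 13.241 lb.

13.24 lb K₂O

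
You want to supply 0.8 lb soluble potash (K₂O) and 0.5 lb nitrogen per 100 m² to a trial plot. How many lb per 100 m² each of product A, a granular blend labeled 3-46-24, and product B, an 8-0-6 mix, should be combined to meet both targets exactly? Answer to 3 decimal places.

1.954 lb product A, 5.517 lb product B

Per-100 m² balance (a = product A, b = product B):
K₂O: 0.24·a + 0.06·b = 0.8
N: 0.03·a + 0.08·b = 0.5
Eliminate a: (row1) − 0.24/0.03·(row2) → -0.58·b = -3.2, so b = 5.51724.
Back-substitute: a = (0.8 − 0.06·5.51724) / 0.24 = 1.95402.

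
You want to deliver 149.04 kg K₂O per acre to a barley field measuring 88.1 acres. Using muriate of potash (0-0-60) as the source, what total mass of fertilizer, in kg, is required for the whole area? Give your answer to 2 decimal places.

21884.04 kg

Product per acre = 149.04 / 60% = 248.4 kg.
Total product = 248.4 × 88.1 = 21884.04 kg.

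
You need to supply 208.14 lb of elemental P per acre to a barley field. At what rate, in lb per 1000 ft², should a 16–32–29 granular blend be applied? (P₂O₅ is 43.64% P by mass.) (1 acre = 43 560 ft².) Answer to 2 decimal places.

34.22 lb of product per thousand sq ft

As P₂O₅: 208.14 / 0.4364 = 476.948 lb per acre.
Product per acre = 476.948 / 32% = 1490.46 lb.
Convert to per 1000 ft²: 1490.46 × 0.0229568 = 34.2163 lb.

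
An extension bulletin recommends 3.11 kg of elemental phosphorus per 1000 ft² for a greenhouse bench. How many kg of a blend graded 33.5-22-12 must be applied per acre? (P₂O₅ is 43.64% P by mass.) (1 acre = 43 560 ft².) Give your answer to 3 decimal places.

As P₂O₅: 3.11 / 0.4364 = 7.12649 kg per 1000 ft².
Product per 1000 ft² = 7.12649 / 22% = 32.3931 kg.
Convert to per acre: 32.3931 × 43.56 = 1411.0449 kg.

1411.045 kg of product per acre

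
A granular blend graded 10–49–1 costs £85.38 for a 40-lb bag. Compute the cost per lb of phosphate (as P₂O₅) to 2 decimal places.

P₂O₅ in bag = 40 × 49% = 19.6 lb.
Cost per lb P₂O₅ = £85.38 / 19.6 = £4.3561.

£4.36 per lb P₂O₅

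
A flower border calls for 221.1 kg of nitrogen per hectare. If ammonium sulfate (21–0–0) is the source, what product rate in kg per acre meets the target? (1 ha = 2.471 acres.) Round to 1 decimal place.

Product per hectare = 221.1 / 21% = 1052.86 kg.
Convert to per acre: 1052.86 × 0.404694 = 426.085 kg.

426.1 kg of product per acre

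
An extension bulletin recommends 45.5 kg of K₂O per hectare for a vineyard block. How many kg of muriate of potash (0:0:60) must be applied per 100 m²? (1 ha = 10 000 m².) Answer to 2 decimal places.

0.76 kg of product per hundred sq m

Product per hectare = 45.5 / 60% = 75.8333 kg.
Convert to per 100 m²: 75.8333 × 0.01 = 0.758333 kg.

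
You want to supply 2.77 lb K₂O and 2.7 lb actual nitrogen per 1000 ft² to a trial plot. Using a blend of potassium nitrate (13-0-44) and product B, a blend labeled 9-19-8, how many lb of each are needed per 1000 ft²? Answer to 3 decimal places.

1.140 lb potassium nitrate, 28.353 lb product B

Per-1000 ft² balance (a = potassium nitrate, b = product B):
K₂O: 0.44·a + 0.08·b = 2.77
N: 0.13·a + 0.09·b = 2.7
From row1: a = (2.77 − 0.08·b) / 0.44.
Into row2: 0.13·(2.77 − 0.08·b)/0.44 + 0.09·b = 2.7 → b = 28.3527, a = 1.14041.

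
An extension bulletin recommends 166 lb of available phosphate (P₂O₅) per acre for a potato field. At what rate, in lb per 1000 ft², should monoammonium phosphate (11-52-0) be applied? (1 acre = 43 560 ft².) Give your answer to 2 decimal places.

Product per acre = 166 / 52% = 319.231 lb.
Convert to per 1000 ft²: 319.231 × 0.0229568 = 7.32853 lb.

7.33 lb of product per thousand sq ft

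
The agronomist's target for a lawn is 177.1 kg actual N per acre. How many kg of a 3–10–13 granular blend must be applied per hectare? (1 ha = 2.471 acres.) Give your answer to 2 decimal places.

Product per acre = 177.1 / 3% = 5903.33 kg.
Convert to per hectare: 5903.33 × 2.471 = 14587.137 kg.

14587.14 kg of product per hectare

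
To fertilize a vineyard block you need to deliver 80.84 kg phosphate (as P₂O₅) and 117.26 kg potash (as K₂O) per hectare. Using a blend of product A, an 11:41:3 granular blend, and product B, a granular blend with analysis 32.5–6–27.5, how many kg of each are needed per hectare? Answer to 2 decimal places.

136.96 kg product A, 411.46 kg product B

Let a = kg of product A, b = kg of product B (per hectare).
P₂O₅: 0.41·a + 0.06·b = 80.84
K₂O: 0.03·a + 0.275·b = 117.26
Solving simultaneously: a = 136.957, b = 411.459.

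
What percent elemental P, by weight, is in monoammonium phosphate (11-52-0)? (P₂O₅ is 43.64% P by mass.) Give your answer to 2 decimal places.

22.69% P

%P = 52 × 0.4364 = 22.6928%.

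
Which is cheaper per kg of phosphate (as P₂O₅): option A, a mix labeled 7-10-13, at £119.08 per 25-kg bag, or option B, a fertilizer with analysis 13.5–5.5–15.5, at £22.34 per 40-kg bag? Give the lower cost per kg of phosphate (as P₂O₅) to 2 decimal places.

£10.15 per kg P₂O₅ (option B)

option A: P₂O₅ per bag = 25 × 10% = 2.5 kg; cost = 119.08 / 2.5 = £47.6320/kg P₂O₅.
option B: P₂O₅ per bag = 40 × 5.5% = 2.2 kg; cost = 22.34 / 2.2 = £10.1545/kg P₂O₅.
option B is cheaper.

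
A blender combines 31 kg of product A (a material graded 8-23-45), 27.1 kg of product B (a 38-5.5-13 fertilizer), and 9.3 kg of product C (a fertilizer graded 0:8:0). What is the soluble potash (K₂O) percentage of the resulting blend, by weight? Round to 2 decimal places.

25.92% K₂O

Total mass = 31 + 27.1 + 9.3 = 67.4 kg.
K₂O mass = 45%×31 + 13%×27.1 + 0%×9.3 = 17.473 kg.
% K₂O = 17.473 / 67.4 = 25.9243%.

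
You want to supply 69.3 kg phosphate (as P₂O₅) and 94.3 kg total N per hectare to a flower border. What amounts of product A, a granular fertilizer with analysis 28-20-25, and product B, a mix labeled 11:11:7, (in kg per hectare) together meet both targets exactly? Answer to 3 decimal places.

312.500 kg product A, 61.818 kg product B

With a, b = kg per hectare of product A and product B:
P₂O₅: 0.2·a + 0.11·b = 69.3
N: 0.28·a + 0.11·b = 94.3
Solving simultaneously: a = 312.5, b = 61.8182.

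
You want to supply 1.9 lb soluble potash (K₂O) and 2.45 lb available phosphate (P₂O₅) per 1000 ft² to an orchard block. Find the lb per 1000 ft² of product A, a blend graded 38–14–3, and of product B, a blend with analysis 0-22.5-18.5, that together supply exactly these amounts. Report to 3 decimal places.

Let a = lb of product A, b = lb of product B (per 1000 ft²).
K₂O: 0.03·a + 0.185·b = 1.9
P₂O₅: 0.14·a + 0.225·b = 2.45
From row1: a = (1.9 − 0.185·b) / 0.03.
Into row2: 0.14·(1.9 − 0.185·b)/0.03 + 0.225·b = 2.45 → b = 10.0522, a = 1.34465.

1.345 lb product A, 10.052 lb product B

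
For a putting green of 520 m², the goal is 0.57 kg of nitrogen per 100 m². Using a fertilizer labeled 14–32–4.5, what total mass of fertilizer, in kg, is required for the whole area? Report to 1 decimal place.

Product per 100 m² = 0.57 / 14% = 4.07143 kg.
Total product = 4.07143 × 520 / 100 = 21.1714 kg.

21.2 kg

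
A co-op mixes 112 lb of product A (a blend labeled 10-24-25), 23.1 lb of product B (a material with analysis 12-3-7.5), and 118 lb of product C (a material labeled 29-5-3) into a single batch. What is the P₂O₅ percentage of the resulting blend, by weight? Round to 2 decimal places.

13.23% P₂O₅

Total mass = 112 + 23.1 + 118 = 253.1 lb.
P₂O₅ mass = 24%×112 + 3%×23.1 + 5%×118 = 33.473 lb.
% P₂O₅ = 33.473 / 253.1 = 13.2252%.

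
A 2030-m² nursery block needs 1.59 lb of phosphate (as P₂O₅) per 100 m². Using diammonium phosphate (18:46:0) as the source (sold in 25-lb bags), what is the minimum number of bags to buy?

Product per 100 m² = 1.59 / 46% = 3.45652 lb.
Total product = 3.45652 × 2030 / 100 = 70.1674 lb.
Bags = ⌈70.1674 / 25⌉ = 3.

3 bags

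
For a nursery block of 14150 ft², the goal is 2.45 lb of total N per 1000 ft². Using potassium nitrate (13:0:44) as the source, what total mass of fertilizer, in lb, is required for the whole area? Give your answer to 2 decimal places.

Product per 1000 ft² = 2.45 / 13% = 18.8462 lb.
Total product = 18.8462 × 14150 / 1000 = 266.673 lb.

266.67 lb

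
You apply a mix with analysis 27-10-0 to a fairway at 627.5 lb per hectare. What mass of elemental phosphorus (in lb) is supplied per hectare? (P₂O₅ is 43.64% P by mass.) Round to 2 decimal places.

27.38 lb P per hectare

P₂O₅ per hectare = 627.5 × 10% = 62.75 lb.
Elemental P = 62.75 × 0.4364 = 27.3841 lb per hectare.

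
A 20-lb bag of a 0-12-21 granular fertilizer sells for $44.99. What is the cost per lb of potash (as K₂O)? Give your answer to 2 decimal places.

K₂O in bag = 20 × 21% = 4.2 lb.
Cost per lb K₂O = $44.99 / 4.2 = $10.7119.

$10.71 per lb K₂O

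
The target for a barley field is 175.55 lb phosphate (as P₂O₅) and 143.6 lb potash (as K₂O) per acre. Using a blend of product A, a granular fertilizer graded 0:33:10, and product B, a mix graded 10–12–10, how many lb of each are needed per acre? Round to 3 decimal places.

15.381 lb product A, 1420.619 lb product B

Let a = lb of product A, b = lb of product B (per acre).
P₂O₅: 0.33·a + 0.12·b = 175.55
K₂O: 0.1·a + 0.1·b = 143.6
From row1: a = (175.55 − 0.12·b) / 0.33.
Into row2: 0.1·(175.55 − 0.12·b)/0.33 + 0.1·b = 143.6 → b = 1420.61905, a = 15.38095.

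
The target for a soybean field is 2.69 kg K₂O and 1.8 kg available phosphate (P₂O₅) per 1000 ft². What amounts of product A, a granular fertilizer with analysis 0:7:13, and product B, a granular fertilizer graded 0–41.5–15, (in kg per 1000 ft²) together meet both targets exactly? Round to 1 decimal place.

Let a = kg of product A, b = kg of product B (per 1000 ft²).
K₂O: 0.13·a + 0.15·b = 2.69
P₂O₅: 0.07·a + 0.415·b = 1.8
Solving simultaneously: a = 19.4787, b = 1.05178.

19.5 kg product A, 1.1 kg product B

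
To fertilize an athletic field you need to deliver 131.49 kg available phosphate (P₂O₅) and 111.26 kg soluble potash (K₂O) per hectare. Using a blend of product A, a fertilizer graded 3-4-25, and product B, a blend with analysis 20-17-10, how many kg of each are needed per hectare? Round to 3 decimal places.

149.745 kg product A, 738.236 kg product B

Let a = kg of product A, b = kg of product B (per hectare).
P₂O₅: 0.04·a + 0.17·b = 131.49
K₂O: 0.25·a + 0.1·b = 111.26
Eliminate a: (row1) − 0.04/0.25·(row2) → 0.154·b = 113.688, so b = 738.2364.
Back-substitute: a = (131.49 − 0.17·738.2364) / 0.04 = 149.74545.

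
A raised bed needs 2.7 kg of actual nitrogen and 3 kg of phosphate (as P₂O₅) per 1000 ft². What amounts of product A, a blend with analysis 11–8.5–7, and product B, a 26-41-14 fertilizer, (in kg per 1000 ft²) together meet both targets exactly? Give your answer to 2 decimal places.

Let a = kg of product A, b = kg of product B (per 1000 ft²).
N: 0.11·a + 0.26·b = 2.7
P₂O₅: 0.085·a + 0.41·b = 3
Eliminate a: (row1) − 0.11/0.085·(row2) → -0.270588·b = -1.18235, so b = 4.36957.
Back-substitute: a = (2.7 − 0.26·4.36957) / 0.11 = 14.2174.

14.22 kg product A, 4.37 kg product B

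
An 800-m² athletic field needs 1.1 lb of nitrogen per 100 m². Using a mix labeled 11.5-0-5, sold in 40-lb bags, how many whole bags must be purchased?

2 bags

Product per 100 m² = 1.1 / 11.5% = 9.56522 lb.
Total product = 9.56522 × 800 / 100 = 76.5217 lb.
Bags = ⌈76.5217 / 40⌉ = 2.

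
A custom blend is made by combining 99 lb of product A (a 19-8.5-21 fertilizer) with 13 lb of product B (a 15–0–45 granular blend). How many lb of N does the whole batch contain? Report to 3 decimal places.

N mass = 19%×99 + 15%×13 = 20.76 lb.

20.760 lb N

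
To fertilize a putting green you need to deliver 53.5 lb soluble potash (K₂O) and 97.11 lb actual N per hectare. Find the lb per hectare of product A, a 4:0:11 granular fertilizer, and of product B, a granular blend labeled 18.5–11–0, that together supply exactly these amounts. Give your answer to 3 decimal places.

Let a = lb of product A, b = lb of product B (per hectare).
K₂O: 0.11·a + 0·b = 53.5
N: 0.04·a + 0.185·b = 97.11
From row1: a = (53.5 − 0·b) / 0.11.
Into row2: 0.04·(53.5 − 0·b)/0.11 + 0.185·b = 97.11 → b = 419.7592, a = 486.3636.

486.364 lb product A, 419.759 lb product B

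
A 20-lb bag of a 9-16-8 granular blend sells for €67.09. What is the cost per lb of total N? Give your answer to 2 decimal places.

€37.27 per lb N

N in bag = 20 × 9% = 1.8 lb.
Cost per lb N = €67.09 / 1.8 = €37.2722.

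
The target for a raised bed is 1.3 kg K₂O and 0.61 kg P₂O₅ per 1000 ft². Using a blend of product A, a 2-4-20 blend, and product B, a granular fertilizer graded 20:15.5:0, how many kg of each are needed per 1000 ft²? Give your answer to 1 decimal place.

Let a = kg of product A, b = kg of product B (per 1000 ft²).
K₂O: 0.2·a + 0·b = 1.3
P₂O₅: 0.04·a + 0.155·b = 0.61
Solving simultaneously: a = 6.5, b = 2.25806.

6.5 kg product A, 2.3 kg product B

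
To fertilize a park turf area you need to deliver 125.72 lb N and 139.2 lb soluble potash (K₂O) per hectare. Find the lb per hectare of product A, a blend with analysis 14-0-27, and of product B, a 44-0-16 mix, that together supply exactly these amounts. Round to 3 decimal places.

426.689 lb product A, 149.963 lb product B

Let a = lb of product A, b = lb of product B (per hectare).
N: 0.14·a + 0.44·b = 125.72
K₂O: 0.27·a + 0.16·b = 139.2
From row1: a = (125.72 − 0.44·b) / 0.14.
Into row2: 0.27·(125.72 − 0.44·b)/0.14 + 0.16·b = 139.2 → b = 149.9627, a = 426.6888.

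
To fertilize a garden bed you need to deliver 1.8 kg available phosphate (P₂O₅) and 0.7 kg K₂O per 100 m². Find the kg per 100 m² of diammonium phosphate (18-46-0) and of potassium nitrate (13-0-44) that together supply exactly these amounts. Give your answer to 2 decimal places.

3.91 kg diammonium phosphate, 1.59 kg potassium nitrate

With a, b = kg per 100 m² of diammonium phosphate and potassium nitrate:
P₂O₅: 0.46·a + 0·b = 1.8
K₂O: 0·a + 0.44·b = 0.7
Solving simultaneously: a = 3.91304, b = 1.59091.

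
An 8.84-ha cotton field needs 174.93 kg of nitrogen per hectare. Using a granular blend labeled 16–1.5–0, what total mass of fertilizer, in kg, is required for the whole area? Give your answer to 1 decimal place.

9664.9 kg

Product per hectare = 174.93 / 16% = 1093.31 kg.
Total product = 1093.31 × 8.84 = 9664.88 kg.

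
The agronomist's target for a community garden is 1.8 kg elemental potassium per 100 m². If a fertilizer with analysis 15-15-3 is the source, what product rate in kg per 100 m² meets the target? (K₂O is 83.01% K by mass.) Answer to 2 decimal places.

72.28 kg of product per hundred sq m

As K₂O: 1.8 / 0.8301 = 2.16841 kg per 100 m².
Product per 100 m² = 2.16841 / 3% = 72.2804 kg.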